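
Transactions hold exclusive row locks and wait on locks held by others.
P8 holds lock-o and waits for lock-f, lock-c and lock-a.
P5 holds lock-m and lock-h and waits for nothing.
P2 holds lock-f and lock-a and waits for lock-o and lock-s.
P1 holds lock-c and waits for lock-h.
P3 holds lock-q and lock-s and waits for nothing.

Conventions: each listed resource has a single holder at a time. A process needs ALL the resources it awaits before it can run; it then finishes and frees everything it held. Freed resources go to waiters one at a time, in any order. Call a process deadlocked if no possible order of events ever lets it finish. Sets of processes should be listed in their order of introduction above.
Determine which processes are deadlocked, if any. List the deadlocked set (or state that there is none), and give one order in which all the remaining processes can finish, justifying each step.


The deadlocked set is P8 and P2.
Key observation: the cycle P8 -> P2 -> P8 can never break — each member waits on the next; no other process is dragged down with it.
One completion order for the rest: P3, P5, P1.
Step-by-step check:
  P3: no waits; runs immediately, freeing lock-q and lock-s
  P5: no waits; runs immediately, freeing lock-m and lock-h
  P1: everything it awaited (lock-h) is free; runs, freeing lock-c


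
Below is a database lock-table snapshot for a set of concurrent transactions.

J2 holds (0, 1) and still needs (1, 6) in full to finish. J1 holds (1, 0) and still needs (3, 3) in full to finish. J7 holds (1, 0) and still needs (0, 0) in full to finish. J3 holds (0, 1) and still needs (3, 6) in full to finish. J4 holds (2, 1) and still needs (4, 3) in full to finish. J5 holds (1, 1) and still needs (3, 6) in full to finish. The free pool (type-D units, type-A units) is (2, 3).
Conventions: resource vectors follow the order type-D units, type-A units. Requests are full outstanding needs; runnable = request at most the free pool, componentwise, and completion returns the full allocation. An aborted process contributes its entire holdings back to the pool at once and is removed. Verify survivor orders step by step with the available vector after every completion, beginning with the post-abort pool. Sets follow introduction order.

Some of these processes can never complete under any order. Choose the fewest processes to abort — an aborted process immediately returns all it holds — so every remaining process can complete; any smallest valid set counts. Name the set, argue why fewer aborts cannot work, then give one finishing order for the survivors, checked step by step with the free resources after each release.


Abort J2 and J3.
Key observation: before aborting J2 and J3, J5 was permanently blocked — no order could ever run it; afterwards it completes at step 4.
No one abort is enough; case by case: J2 alone leaves J3 blocked (short on type-A units); J1 alone leaves J2 blocked (short on type-A units); J7 alone leaves J2 blocked (short on type-A units); J3 alone leaves J2 blocked (short on type-A units); J4 alone leaves J2 blocked (short on type-A units); J5 alone leaves J2 blocked (short on type-A units).
Survivors finish in the order: J7, J1, J4, J5. Step-by-step check (pool after the aborts first):
  pool = (2, 5)
  J7: need (0, 0) fits (2, 5); releases (1, 0), pool now (3, 5)
  J1: need (3, 3) fits (3, 5); releases (1, 0), pool now (4, 5)
  J4: need (4, 3) fits (4, 5); releases (2, 1), pool now (6, 6)
  J5: need (3, 6) fits (6, 6); releases (1, 1), pool now (7, 7)


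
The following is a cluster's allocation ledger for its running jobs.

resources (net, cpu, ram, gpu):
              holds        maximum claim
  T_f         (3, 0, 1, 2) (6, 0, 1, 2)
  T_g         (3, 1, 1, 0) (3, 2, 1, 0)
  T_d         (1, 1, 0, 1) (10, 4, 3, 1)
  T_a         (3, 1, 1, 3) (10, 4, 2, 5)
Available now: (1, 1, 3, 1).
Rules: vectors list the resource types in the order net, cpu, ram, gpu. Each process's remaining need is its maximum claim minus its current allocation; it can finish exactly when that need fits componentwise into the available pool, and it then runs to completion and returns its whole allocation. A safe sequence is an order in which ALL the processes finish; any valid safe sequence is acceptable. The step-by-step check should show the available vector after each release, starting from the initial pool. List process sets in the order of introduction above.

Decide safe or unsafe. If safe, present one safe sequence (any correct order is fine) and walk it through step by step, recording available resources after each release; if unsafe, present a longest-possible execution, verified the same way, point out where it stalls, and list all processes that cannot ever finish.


UNSAFE — no complete ordering exists.
Key observation: once T_g, T_f finish, the pool peaks at (7, 2, 5, 3) — and every remaining process still needs more cpu than that.
Going as far as possible: T_g, T_f; after that, nothing fits. Walking it through:
  pool = (1, 1, 3, 1)
  T_g: need (0, 1, 0, 0) fits (1, 1, 3, 1); releases (3, 1, 1, 0), pool now (4, 2, 4, 1)
  T_f: need (3, 0, 0, 0) fits (4, 2, 4, 1); releases (3, 0, 1, 2), pool now (7, 2, 5, 3)
  T_d still needs (9, 3, 3, 0) but only (7, 2, 5, 3) is free — short on net and cpu
  T_a still needs (7, 3, 1, 2) but only (7, 2, 5, 3) is free — short on cpu
Permanently blocked: T_d and T_a.


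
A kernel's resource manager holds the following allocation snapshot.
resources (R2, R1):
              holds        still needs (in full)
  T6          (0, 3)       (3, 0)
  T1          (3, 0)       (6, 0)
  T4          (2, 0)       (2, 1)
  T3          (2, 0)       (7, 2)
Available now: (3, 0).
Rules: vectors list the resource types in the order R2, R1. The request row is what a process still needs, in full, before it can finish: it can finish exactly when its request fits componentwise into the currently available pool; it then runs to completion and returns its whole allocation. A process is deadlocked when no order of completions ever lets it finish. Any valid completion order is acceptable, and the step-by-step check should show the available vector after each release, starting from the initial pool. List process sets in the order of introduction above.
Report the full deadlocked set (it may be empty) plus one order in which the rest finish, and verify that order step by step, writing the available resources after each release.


Deadlocked set: T1 and T3.
Key observation: the wall is R2: completing T6, T4 brings the pool only to (5, 3), and all the rest need more.
A valid finishing order for the others: T6, T4. Step-by-step check:
  pool = (3, 0)
  T6: need (3, 0) fits (3, 0); releases (0, 3), pool now (3, 3)
  T4: need (2, 1) fits (3, 3); releases (2, 0), pool now (5, 3)
None of the blocked processes ever fits:
  T1 cannot run: need (6, 0) vs free (5, 3) (insufficient R2)
  T3 cannot run: need (7, 2) vs free (5, 3) (insufficient R2)


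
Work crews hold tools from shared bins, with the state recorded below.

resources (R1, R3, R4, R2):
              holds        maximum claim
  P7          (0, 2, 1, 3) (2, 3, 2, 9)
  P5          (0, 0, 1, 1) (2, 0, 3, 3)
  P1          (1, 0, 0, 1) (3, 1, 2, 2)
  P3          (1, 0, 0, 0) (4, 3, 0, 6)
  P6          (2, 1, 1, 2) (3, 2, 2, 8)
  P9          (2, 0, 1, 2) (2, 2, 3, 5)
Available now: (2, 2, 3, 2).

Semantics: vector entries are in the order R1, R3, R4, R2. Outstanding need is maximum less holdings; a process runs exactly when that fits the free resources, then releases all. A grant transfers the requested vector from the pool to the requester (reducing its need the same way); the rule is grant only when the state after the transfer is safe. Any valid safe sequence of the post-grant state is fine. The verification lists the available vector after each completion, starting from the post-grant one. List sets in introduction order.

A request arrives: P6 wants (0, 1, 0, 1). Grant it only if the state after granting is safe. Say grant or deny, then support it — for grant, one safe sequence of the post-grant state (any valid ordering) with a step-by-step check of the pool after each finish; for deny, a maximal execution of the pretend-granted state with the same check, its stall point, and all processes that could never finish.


DENY: after the grant no complete ordering would exist.
Key observation: after P1, P5 the pool peaks at (3, 1, 4, 3), and each blocked process is short somewhere: P7 on R2; P3 on R3, R2; P6 on R2; P9 on R3.
After a pretend grant, a maximal execution: P1, P5 — then nothing else fits. Verifying each step:
  pool = (2, 1, 3, 1)
  P1: need (2, 1, 2, 1) fits (2, 1, 3, 1); releases (1, 0, 0, 1), pool now (3, 1, 3, 2)
  P5: need (2, 0, 2, 2) fits (3, 1, 3, 2); releases (0, 0, 1, 1), pool now (3, 1, 4, 3)
  P7 cannot run: need (2, 1, 1, 6) vs free (3, 1, 4, 3) (insufficient R2)
  P3 cannot run: need (3, 3, 0, 6) vs free (3, 1, 4, 3) (insufficient R3 and R2)
  P6 cannot run: need (1, 0, 1, 5) vs free (3, 1, 4, 3) (insufficient R2)
  P9 cannot run: need (0, 2, 2, 3) vs free (3, 1, 4, 3) (insufficient R3)
Had the request been granted, P7, P3, P6 and P9 could never finish.


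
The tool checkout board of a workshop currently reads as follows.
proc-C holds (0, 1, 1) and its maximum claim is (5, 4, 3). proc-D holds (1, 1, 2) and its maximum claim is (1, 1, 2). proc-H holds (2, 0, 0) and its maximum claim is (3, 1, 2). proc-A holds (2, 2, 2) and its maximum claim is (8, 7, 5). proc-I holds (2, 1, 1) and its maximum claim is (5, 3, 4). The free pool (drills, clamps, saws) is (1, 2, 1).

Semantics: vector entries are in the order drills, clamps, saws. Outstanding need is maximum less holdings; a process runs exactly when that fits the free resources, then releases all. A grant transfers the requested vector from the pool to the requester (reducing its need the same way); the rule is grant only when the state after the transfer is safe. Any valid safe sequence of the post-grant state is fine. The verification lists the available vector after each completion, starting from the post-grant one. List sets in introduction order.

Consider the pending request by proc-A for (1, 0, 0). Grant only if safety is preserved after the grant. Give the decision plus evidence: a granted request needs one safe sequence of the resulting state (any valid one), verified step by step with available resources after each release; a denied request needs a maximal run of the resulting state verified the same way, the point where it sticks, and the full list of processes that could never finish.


GRANT: granting preserves safety; a valid post-grant sequence is proc-D, proc-H, proc-I, proc-C, proc-A.
Key observation: the grant leaves (0, 2, 1) free — enough for proc-D, whose release restarts the cascade.
Verifying the post-grant state step by step:
  pool = (0, 2, 1)
  proc-D: need (0, 0, 0) fits (0, 2, 1); releases (1, 1, 2), pool now (1, 3, 3)
  proc-H: need (1, 1, 2) fits (1, 3, 3); releases (2, 0, 0), pool now (3, 3, 3)
  proc-I: need (3, 2, 3) fits (3, 3, 3); releases (2, 1, 1), pool now (5, 4, 4)
  proc-C: need (5, 3, 2) fits (5, 4, 4); releases (0, 1, 1), pool now (5, 5, 5)
  proc-A: need (5, 5, 3) fits (5, 5, 5); releases (3, 2, 2), pool now (8, 7, 7)


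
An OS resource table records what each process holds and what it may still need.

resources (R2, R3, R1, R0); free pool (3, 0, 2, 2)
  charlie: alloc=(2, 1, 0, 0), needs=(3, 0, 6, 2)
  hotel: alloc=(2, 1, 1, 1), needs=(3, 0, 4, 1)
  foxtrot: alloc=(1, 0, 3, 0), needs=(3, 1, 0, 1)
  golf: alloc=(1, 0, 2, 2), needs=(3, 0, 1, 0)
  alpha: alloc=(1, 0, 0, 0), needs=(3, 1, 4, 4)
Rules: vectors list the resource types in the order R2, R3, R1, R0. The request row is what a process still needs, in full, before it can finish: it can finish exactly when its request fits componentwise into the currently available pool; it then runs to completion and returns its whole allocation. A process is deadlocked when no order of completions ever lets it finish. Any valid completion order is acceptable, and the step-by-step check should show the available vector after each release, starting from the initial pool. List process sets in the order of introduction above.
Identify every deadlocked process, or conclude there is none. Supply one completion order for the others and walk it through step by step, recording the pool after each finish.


Nothing here is deadlocked.
Key observation: the pool covers golf at once, and every later process fits after earlier releases.
A valid finishing order for the others: golf, hotel, foxtrot, alpha, charlie. Check, step by step:
  pool = (3, 0, 2, 2)
  golf needs (3, 0, 1, 0) <= (3, 0, 2, 2) -> finishes; pool += (1, 0, 2, 2) = (4, 0, 4, 4)
  hotel needs (3, 0, 4, 1) <= (4, 0, 4, 4) -> finishes; pool += (2, 1, 1, 1) = (6, 1, 5, 5)
  foxtrot needs (3, 1, 0, 1) <= (6, 1, 5, 5) -> finishes; pool += (1, 0, 3, 0) = (7, 1, 8, 5)
  alpha needs (3, 1, 4, 4) <= (7, 1, 8, 5) -> finishes; pool += (1, 0, 0, 0) = (8, 1, 8, 5)
  charlie needs (3, 0, 6, 2) <= (8, 1, 8, 5) -> finishes; pool += (2, 1, 0, 0) = (10, 2, 8, 5)


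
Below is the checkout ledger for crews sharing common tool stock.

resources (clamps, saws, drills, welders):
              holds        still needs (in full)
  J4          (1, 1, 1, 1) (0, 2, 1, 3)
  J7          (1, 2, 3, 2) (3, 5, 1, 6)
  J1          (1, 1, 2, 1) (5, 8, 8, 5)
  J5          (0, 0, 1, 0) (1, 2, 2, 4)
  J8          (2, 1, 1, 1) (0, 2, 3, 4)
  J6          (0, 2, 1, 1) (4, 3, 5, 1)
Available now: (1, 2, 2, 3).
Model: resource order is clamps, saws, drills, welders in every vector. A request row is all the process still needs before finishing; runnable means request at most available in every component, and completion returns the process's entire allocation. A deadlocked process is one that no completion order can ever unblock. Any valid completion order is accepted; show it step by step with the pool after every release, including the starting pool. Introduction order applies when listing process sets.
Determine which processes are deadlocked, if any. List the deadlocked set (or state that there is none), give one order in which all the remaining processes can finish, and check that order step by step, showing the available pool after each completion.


No process is deadlocked.
Key observation: J4 leads a chain of completions in which each release enables another process.
A valid finishing order for the others: J4, J5, J8, J6, J7, J1. Verifying each step:
  pool = (1, 2, 2, 3)
  J4: need (0, 2, 1, 3) fits (1, 2, 2, 3); releases (1, 1, 1, 1), pool now (2, 3, 3, 4)
  J5: need (1, 2, 2, 4) fits (2, 3, 3, 4); releases (0, 0, 1, 0), pool now (2, 3, 4, 4)
  J8: need (0, 2, 3, 4) fits (2, 3, 4, 4); releases (2, 1, 1, 1), pool now (4, 4, 5, 5)
  J6: need (4, 3, 5, 1) fits (4, 4, 5, 5); releases (0, 2, 1, 1), pool now (4, 6, 6, 6)
  J7: need (3, 5, 1, 6) fits (4, 6, 6, 6); releases (1, 2, 3, 2), pool now (5, 8, 9, 8)
  J1: need (5, 8, 8, 5) fits (5, 8, 9, 8); releases (1, 1, 2, 1), pool now (6, 9, 11, 9)


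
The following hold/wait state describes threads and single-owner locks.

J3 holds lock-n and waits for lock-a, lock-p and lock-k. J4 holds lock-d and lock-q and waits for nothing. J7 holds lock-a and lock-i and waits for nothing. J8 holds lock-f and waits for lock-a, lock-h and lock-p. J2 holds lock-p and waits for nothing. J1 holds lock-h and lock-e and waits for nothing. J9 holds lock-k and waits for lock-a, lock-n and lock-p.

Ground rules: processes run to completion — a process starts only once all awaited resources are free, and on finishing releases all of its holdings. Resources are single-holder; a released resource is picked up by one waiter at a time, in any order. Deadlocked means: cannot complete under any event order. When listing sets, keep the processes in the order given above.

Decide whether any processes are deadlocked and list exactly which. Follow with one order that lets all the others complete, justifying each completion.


The deadlocked set is J3 and J9.
Key observation: the cycle J3 -> J9 -> J3 can never break — each member waits on the next; no other process is dragged down with it.
A valid finishing order for the others: J7, J1, J4, J2, J8.
Check, step by step:
  J7: no waits; runs immediately, freeing lock-a and lock-i
  J1: no waits; runs immediately, freeing lock-h and lock-e
  J4: no waits; runs immediately, freeing lock-d and lock-q
  J2: no waits; runs immediately, freeing lock-p
  run J8 (all its waits — lock-a, lock-h and lock-p — are resolved); releases lock-f


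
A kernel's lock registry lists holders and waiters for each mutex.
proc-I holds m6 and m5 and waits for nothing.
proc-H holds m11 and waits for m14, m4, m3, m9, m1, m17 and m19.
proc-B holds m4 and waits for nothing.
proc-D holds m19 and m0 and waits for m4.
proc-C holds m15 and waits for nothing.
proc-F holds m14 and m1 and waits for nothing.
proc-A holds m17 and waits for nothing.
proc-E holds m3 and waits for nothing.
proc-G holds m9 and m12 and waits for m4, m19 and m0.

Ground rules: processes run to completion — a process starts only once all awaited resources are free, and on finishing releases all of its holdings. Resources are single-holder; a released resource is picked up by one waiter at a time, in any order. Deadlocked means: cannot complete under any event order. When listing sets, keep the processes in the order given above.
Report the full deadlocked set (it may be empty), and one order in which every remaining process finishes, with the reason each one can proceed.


No process is deadlocked.
Key observation: the wait graph is acyclic; completion cascades from the unblocked processes through everyone else.
One completion order for the rest: proc-B, proc-A, proc-D, proc-F, proc-C, proc-I, proc-E, proc-G, proc-H.
Check, step by step:
  proc-B waits on nothing -> runs at once and releases m4
  proc-A waits on nothing -> runs at once and releases m17
  run proc-D (all its waits — m4 — are resolved); releases m19 and m0
  proc-F waits on nothing -> runs at once and releases m14 and m1
  proc-C waits on nothing -> runs at once and releases m15
  proc-I waits on nothing -> runs at once and releases m6 and m5
  proc-E waits on nothing -> runs at once and releases m3
  run proc-G (all its waits — m4, m19 and m0 — are resolved); releases m9 and m12
  run proc-H (all its waits — m14, m4, m3, m9, m1, m17 and m19 — are resolved); releases m11


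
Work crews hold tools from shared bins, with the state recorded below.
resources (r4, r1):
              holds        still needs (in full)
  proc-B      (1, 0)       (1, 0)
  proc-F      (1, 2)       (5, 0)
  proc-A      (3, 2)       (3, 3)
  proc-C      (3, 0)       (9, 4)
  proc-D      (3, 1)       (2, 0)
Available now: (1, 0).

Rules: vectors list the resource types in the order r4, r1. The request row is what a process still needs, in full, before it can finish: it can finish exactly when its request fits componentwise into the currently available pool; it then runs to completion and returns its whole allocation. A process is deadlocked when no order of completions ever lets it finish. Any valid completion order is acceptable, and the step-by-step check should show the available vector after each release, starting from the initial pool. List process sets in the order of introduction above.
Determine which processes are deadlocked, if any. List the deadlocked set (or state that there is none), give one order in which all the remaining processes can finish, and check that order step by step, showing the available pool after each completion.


Nothing here is deadlocked.
Key observation: beginning at proc-B, releases accumulate fast enough that every process eventually fits.
The rest can finish in the order proc-B, proc-D, proc-F, proc-A, proc-C. Verifying each step:
  pool = (1, 0)
  run proc-B (needs (1, 0), free (1, 0)); after release of (1, 0) the pool is (2, 0)
  run proc-D (needs (2, 0), free (2, 0)); after release of (3, 1) the pool is (5, 1)
  run proc-F (needs (5, 0), free (5, 1)); after release of (1, 2) the pool is (6, 3)
  run proc-A (needs (3, 3), free (6, 3)); after release of (3, 2) the pool is (9, 5)
  run proc-C (needs (9, 4), free (9, 5)); after release of (3, 0) the pool is (12, 5)


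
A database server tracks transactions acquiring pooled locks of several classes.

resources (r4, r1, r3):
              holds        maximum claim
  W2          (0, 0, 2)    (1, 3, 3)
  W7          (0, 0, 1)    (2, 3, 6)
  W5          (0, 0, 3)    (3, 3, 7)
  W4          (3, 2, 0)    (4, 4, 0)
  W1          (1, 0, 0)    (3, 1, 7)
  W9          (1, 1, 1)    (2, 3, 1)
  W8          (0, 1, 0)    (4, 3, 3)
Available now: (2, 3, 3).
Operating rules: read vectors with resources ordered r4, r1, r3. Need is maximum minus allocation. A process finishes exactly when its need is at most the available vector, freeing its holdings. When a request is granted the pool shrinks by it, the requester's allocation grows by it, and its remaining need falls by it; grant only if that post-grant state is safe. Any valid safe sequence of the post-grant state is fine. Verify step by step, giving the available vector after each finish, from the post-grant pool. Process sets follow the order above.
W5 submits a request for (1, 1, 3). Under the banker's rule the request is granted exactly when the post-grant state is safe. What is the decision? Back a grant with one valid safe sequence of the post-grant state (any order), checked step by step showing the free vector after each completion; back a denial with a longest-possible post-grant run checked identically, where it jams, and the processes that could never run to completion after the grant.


GRANT. The post-grant state is safe; one safe sequence: W9, W2, W5, W4, W7, W1, W8.
Key observation: granting shrinks the pool to (1, 2, 0), yet W9 still fits and the chain goes through.
Check on the post-grant state, step by step:
  pool = (1, 2, 0)
  W9 needs (1, 2, 0) <= (1, 2, 0) -> finishes; pool += (1, 1, 1) = (2, 3, 1)
  W2 needs (1, 3, 1) <= (2, 3, 1) -> finishes; pool += (0, 0, 2) = (2, 3, 3)
  W5 needs (2, 2, 1) <= (2, 3, 3) -> finishes; pool += (1, 1, 6) = (3, 4, 9)
  W4 needs (1, 2, 0) <= (3, 4, 9) -> finishes; pool += (3, 2, 0) = (6, 6, 9)
  W7 needs (2, 3, 5) <= (6, 6, 9) -> finishes; pool += (0, 0, 1) = (6, 6, 10)
  W1 needs (2, 1, 7) <= (6, 6, 10) -> finishes; pool += (1, 0, 0) = (7, 6, 10)
  W8 needs (4, 2, 3) <= (7, 6, 10) -> finishes; pool += (0, 1, 0) = (7, 7, 10)


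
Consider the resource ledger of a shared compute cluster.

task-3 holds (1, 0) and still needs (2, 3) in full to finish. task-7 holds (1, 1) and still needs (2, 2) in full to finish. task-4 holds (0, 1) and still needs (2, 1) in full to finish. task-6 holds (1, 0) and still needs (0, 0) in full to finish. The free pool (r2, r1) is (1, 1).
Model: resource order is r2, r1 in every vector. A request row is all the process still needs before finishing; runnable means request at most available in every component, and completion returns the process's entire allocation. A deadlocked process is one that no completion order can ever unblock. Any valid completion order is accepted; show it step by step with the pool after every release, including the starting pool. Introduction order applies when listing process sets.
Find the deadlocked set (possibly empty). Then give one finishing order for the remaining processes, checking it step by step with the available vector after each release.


Nothing here is deadlocked.
Key observation: there is always a runnable process — task-6 first — so the state unwinds completely.
A valid finishing order for the others: task-6, task-4, task-7, task-3. Step-by-step check:
  pool = (1, 1)
  task-6 needs (0, 0) <= (1, 1) -> finishes; pool += (1, 0) = (2, 1)
  task-4 needs (2, 1) <= (2, 1) -> finishes; pool += (0, 1) = (2, 2)
  task-7 needs (2, 2) <= (2, 2) -> finishes; pool += (1, 1) = (3, 3)
  task-3 needs (2, 3) <= (3, 3) -> finishes; pool += (1, 0) = (4, 3)


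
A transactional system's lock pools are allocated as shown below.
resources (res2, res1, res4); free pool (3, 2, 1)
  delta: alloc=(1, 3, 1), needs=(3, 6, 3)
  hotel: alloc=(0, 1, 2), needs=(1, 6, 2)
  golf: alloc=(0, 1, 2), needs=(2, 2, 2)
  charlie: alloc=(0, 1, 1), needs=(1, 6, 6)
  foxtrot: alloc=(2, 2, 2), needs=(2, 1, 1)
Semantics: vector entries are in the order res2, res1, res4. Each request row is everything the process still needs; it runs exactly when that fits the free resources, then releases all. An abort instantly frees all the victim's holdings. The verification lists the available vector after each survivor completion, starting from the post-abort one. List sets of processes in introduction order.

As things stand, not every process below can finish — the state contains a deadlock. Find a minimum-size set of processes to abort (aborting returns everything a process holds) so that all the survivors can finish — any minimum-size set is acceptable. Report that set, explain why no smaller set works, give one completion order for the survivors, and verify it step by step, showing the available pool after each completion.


Minimum abort set: charlie.
Key observation: before aborting charlie, hotel was permanently blocked — no order could ever run it; afterwards it completes at step 3.
Why nothing smaller works: aborting no one leaves the state deadlocked as given.
One survivor order: foxtrot, golf, hotel, delta. Verifying each step (post-abort pool first):
  pool = (3, 3, 2)
  foxtrot: need (2, 1, 1) fits (3, 3, 2); releases (2, 2, 2), pool now (5, 5, 4)
  golf: need (2, 2, 2) fits (5, 5, 4); releases (0, 1, 2), pool now (5, 6, 6)
  hotel: need (1, 6, 2) fits (5, 6, 6); releases (0, 1, 2), pool now (5, 7, 8)
  delta: need (3, 6, 3) fits (5, 7, 8); releases (1, 3, 1), pool now (6, 10, 9)


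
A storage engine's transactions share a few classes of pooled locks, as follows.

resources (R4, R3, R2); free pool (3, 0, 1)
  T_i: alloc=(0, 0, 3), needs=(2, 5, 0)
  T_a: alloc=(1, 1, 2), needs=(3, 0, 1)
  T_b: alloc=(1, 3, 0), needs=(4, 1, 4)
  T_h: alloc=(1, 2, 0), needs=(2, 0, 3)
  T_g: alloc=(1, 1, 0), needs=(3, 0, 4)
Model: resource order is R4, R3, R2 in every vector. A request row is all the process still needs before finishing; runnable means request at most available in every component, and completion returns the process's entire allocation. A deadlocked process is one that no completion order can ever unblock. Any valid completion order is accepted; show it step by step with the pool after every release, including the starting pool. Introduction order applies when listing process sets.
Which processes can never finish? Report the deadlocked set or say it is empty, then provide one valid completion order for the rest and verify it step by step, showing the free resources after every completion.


Deadlocked set: T_i, T_b and T_g.
Key observation: after T_a, T_h the pool peaks at (5, 3, 3), and each blocked process is short somewhere: T_i on R3; T_b on R2; T_g on R2.
A valid finishing order for the others: T_a, T_h. Walking it through:
  pool = (3, 0, 1)
  T_a needs (3, 0, 1) <= (3, 0, 1) -> finishes; pool += (1, 1, 2) = (4, 1, 3)
  T_h needs (2, 0, 3) <= (4, 1, 3) -> finishes; pool += (1, 2, 0) = (5, 3, 3)
None of the blocked processes ever fits:
  blocked: T_i wants (2, 5, 0), pool (5, 3, 3) — not enough R3
  blocked: T_b wants (4, 1, 4), pool (5, 3, 3) — not enough R2
  blocked: T_g wants (3, 0, 4), pool (5, 3, 3) — not enough R2


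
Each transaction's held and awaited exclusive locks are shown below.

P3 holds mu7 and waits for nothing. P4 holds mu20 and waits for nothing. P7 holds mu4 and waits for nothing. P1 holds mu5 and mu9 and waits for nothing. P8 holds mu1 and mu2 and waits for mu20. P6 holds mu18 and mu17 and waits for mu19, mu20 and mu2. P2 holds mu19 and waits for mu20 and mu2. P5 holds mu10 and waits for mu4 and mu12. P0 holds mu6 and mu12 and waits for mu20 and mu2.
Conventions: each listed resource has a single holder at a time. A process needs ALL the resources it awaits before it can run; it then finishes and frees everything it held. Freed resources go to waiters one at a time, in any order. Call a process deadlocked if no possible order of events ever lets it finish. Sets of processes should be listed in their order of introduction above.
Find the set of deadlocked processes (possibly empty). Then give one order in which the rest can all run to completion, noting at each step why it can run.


No process is deadlocked.
Key observation: although several processes wait, no cycle exists — each chain bottoms out at a free runner.
The rest can finish in the order P3, P4, P8, P0, P2, P6, P1, P7, P5.
Walking it through:
  run P3 (it waits on nothing); releases mu7
  run P4 (it waits on nothing); releases mu20
  P8 waits on mu20 — all released -> runs and releases mu1 and mu2
  P0 waits on mu20 and mu2 — all released -> runs and releases mu6 and mu12
  P2 waits on mu20 and mu2 — all released -> runs and releases mu19
  P6 waits on mu19, mu20 and mu2 — all released -> runs and releases mu18 and mu17
  run P1 (it waits on nothing); releases mu5 and mu9
  run P7 (it waits on nothing); releases mu4
  P5 waits on mu4 and mu12 — all released -> runs and releases mu10


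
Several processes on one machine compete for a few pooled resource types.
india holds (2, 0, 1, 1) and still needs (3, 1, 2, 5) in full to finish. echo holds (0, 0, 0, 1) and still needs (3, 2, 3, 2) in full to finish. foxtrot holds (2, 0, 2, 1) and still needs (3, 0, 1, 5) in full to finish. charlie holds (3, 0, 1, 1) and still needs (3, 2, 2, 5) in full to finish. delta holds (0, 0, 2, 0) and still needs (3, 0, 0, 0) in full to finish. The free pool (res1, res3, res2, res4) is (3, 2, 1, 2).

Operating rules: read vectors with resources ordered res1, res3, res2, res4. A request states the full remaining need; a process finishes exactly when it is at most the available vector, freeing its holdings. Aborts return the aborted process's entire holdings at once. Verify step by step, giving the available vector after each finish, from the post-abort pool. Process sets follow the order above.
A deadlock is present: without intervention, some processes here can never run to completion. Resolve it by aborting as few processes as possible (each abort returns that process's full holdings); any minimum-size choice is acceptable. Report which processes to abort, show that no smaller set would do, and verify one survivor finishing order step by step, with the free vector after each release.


Abort india and foxtrot.
Key observation: charlie could never have finished before the abort; with (4, 0, 3, 2) returned by india and foxtrot, it fits at step 3.
Why nothing smaller works — every single abort fails: india alone leaves foxtrot blocked (short on res4); echo alone leaves india blocked (short on res4); foxtrot alone leaves india blocked (short on res4); charlie alone leaves india blocked (short on res4); delta alone leaves india blocked (short on res4).
The survivors complete as echo, delta, charlie. Check, step by step (starting from the post-abort pool):
  pool = (7, 2, 4, 4)
  run echo (needs (3, 2, 3, 2), free (7, 2, 4, 4)); after release of (0, 0, 0, 1) the pool is (7, 2, 4, 5)
  run delta (needs (3, 0, 0, 0), free (7, 2, 4, 5)); after release of (0, 0, 2, 0) the pool is (7, 2, 6, 5)
  run charlie (needs (3, 2, 2, 5), free (7, 2, 6, 5)); after release of (3, 0, 1, 1) the pool is (10, 2, 7, 6)


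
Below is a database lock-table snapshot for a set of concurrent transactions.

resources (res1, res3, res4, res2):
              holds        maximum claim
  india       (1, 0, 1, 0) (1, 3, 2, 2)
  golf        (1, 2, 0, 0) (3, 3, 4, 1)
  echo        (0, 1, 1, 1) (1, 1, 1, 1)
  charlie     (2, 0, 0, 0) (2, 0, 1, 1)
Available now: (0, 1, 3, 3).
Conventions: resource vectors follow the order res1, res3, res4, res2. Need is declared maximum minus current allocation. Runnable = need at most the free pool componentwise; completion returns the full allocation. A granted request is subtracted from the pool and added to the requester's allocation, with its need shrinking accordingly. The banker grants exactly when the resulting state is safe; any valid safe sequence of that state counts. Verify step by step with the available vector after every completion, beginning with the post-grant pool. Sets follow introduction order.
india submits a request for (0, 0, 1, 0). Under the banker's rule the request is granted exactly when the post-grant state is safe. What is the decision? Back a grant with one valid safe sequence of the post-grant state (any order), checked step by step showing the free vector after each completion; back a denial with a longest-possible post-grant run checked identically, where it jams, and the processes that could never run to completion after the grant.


DENY: after the grant no complete ordering would exist.
Key observation: after charlie, echo the pool peaks at (2, 2, 3, 4), and each blocked process is short somewhere: india on res3; golf on res4.
After a pretend grant, a maximal execution: charlie, echo — then nothing else fits. Verifying each step:
  pool = (0, 1, 2, 3)
  charlie needs (0, 0, 1, 1) <= (0, 1, 2, 3) -> finishes; pool += (2, 0, 0, 0) = (2, 1, 2, 3)
  echo needs (1, 0, 0, 0) <= (2, 1, 2, 3) -> finishes; pool += (0, 1, 1, 1) = (2, 2, 3, 4)
  blocked: india wants (0, 3, 0, 2), pool (2, 2, 3, 4) — not enough res3
  blocked: golf wants (2, 1, 4, 1), pool (2, 2, 3, 4) — not enough res4
Had the request been granted, india and golf could never finish.


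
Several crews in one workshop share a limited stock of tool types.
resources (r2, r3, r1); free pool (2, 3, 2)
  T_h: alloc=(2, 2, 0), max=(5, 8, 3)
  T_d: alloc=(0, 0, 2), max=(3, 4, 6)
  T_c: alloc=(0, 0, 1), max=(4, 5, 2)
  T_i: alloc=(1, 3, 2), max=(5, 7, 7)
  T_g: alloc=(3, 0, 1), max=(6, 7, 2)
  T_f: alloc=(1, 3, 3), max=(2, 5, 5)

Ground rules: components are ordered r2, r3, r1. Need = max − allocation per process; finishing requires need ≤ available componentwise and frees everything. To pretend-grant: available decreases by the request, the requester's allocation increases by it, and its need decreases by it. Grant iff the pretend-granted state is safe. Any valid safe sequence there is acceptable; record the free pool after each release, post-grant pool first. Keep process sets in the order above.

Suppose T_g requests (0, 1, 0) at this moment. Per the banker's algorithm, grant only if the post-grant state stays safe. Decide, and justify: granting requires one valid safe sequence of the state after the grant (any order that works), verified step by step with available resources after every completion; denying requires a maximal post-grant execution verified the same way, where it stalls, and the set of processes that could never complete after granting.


DENY. Granting would leave the state unsafe.
Key observation: after T_f, T_d the pool peaks at (3, 5, 7), and each blocked process is short somewhere: T_h on r3; T_c on r2; T_i on r2; T_g on r3.
Pretend the grant happened; the run T_f, T_d goes as far as possible. Walking it through:
  pool = (2, 2, 2)
  T_f: need (1, 2, 2) fits (2, 2, 2); releases (1, 3, 3), pool now (3, 5, 5)
  T_d: need (3, 4, 4) fits (3, 5, 5); releases (0, 0, 2), pool now (3, 5, 7)
  T_h still needs (3, 6, 3) but only (3, 5, 7) is free — short on r3
  T_c still needs (4, 5, 1) but only (3, 5, 7) is free — short on r2
  T_i still needs (4, 4, 5) but only (3, 5, 7) is free — short on r2
  T_g still needs (3, 6, 1) but only (3, 5, 7) is free — short on r3
Had the request been granted, T_h, T_c, T_i and T_g could never finish.


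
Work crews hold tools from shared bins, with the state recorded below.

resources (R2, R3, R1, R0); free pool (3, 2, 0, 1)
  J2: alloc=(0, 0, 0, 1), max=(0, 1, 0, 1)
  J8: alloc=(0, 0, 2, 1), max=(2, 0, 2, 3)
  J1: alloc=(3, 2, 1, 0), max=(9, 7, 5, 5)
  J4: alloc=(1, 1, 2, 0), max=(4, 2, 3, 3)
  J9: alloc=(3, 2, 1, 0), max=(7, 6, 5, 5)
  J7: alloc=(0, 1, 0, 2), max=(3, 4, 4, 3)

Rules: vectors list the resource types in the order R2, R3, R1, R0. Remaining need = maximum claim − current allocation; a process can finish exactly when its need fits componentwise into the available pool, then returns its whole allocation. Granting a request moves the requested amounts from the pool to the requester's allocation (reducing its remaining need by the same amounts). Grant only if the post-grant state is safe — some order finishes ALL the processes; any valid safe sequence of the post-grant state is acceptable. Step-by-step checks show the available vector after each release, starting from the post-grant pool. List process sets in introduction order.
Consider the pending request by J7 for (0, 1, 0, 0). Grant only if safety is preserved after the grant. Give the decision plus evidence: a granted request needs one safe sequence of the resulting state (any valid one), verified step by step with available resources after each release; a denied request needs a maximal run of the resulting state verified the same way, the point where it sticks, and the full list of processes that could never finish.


GRANT: granting preserves safety; a valid post-grant sequence is J2, J8, J4, J7, J9, J1.
Key observation: the grant leaves (3, 1, 0, 1) free — enough for J2, whose release restarts the cascade.
Step-by-step check of the post-grant state:
  pool = (3, 1, 0, 1)
  J2: need (0, 1, 0, 0) fits (3, 1, 0, 1); releases (0, 0, 0, 1), pool now (3, 1, 0, 2)
  J8: need (2, 0, 0, 2) fits (3, 1, 0, 2); releases (0, 0, 2, 1), pool now (3, 1, 2, 3)
  J4: need (3, 1, 1, 3) fits (3, 1, 2, 3); releases (1, 1, 2, 0), pool now (4, 2, 4, 3)
  J7: need (3, 2, 4, 1) fits (4, 2, 4, 3); releases (0, 2, 0, 2), pool now (4, 4, 4, 5)
  J9: need (4, 4, 4, 5) fits (4, 4, 4, 5); releases (3, 2, 1, 0), pool now (7, 6, 5, 5)
  J1: need (6, 5, 4, 5) fits (7, 6, 5, 5); releases (3, 2, 1, 0), pool now (10, 8, 6, 5)


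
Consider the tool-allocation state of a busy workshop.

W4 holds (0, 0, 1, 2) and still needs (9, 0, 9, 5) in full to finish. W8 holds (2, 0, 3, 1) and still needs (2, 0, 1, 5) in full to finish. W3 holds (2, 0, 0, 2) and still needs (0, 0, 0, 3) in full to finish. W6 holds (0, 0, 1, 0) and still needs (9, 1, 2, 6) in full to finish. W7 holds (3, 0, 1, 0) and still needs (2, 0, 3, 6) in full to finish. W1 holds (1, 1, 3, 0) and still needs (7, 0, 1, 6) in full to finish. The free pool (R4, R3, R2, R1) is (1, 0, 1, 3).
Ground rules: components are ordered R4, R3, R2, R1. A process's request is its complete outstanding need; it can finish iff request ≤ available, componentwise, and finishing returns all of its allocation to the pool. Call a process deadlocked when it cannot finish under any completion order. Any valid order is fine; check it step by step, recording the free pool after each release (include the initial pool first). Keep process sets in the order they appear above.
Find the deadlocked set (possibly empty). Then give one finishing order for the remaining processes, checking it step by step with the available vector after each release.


No process is deadlocked.
Key observation: there is always a runnable process — W3 first — so the state unwinds completely.
The rest can finish in the order W3, W8, W7, W1, W6, W4. Verifying each step:
  pool = (1, 0, 1, 3)
  W3: need (0, 0, 0, 3) fits (1, 0, 1, 3); releases (2, 0, 0, 2), pool now (3, 0, 1, 5)
  W8: need (2, 0, 1, 5) fits (3, 0, 1, 5); releases (2, 0, 3, 1), pool now (5, 0, 4, 6)
  W7: need (2, 0, 3, 6) fits (5, 0, 4, 6); releases (3, 0, 1, 0), pool now (8, 0, 5, 6)
  W1: need (7, 0, 1, 6) fits (8, 0, 5, 6); releases (1, 1, 3, 0), pool now (9, 1, 8, 6)
  W6: need (9, 1, 2, 6) fits (9, 1, 8, 6); releases (0, 0, 1, 0), pool now (9, 1, 9, 6)
  W4: need (9, 0, 9, 5) fits (9, 1, 9, 6); releases (0, 0, 1, 2), pool now (9, 1, 10, 8)


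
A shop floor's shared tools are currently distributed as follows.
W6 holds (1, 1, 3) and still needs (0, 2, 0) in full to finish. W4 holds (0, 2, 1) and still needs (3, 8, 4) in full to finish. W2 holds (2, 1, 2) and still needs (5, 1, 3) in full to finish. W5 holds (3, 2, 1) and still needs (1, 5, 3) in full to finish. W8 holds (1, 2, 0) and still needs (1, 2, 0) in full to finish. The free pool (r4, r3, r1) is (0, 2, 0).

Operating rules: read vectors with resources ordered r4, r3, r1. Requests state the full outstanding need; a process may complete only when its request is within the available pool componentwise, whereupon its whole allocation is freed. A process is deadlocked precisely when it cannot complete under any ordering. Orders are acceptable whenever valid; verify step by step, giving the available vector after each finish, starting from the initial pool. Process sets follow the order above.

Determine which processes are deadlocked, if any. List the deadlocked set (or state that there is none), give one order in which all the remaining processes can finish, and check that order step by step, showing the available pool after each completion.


The deadlocked set is empty.
Key observation: starting with W6, each completion frees enough for the next — no one is permanently blocked.
One completion order for the rest: W6, W8, W5, W2, W4. Step-by-step check:
  pool = (0, 2, 0)
  W6: need (0, 2, 0) fits (0, 2, 0); releases (1, 1, 3), pool now (1, 3, 3)
  W8: need (1, 2, 0) fits (1, 3, 3); releases (1, 2, 0), pool now (2, 5, 3)
  W5: need (1, 5, 3) fits (2, 5, 3); releases (3, 2, 1), pool now (5, 7, 4)
  W2: need (5, 1, 3) fits (5, 7, 4); releases (2, 1, 2), pool now (7, 8, 6)
  W4: need (3, 8, 4) fits (7, 8, 6); releases (0, 2, 1), pool now (7, 10, 7)
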